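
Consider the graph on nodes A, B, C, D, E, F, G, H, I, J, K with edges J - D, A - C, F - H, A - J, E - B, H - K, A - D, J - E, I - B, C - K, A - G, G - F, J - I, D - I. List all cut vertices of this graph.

Removing A increases the component count from 1 to 2, so A is a cut vertex.
By contrast removing B leaves 1 component; it is not a cut vertex. No other vertex is a cut vertex either.

A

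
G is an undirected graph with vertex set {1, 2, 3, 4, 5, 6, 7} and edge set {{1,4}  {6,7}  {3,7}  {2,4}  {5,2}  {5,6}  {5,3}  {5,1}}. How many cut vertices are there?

Removing 5 increases the component count from 1 to 2, so 5 is a cut vertex.
By contrast removing 7 leaves 1 component; it is not a cut vertex. No other vertex is a cut vertex either.

1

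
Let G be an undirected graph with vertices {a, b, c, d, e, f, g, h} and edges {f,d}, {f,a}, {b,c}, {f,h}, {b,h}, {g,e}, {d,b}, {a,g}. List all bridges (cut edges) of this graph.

a-f, a-g, b-c, e-g

The edges on the cycle f-d-b-h-f are not bridges since each lies on that cycle.
But removing a—g disconnects a from g; removing g—e disconnects g from e; removing f—a disconnects f from a; removing b—c disconnects b from c — these are bridges.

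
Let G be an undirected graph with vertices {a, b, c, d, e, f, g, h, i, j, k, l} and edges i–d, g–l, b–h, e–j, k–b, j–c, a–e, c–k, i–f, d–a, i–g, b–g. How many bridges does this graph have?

3

The edges on the cycle i-d-a-e-j-c-k-b-g-i are not bridges since each lies on that cycle.
But removing g–l disconnects g from l; removing i–f disconnects i from f; removing h–b disconnects h from b — these are bridges.
That makes 3 bridges.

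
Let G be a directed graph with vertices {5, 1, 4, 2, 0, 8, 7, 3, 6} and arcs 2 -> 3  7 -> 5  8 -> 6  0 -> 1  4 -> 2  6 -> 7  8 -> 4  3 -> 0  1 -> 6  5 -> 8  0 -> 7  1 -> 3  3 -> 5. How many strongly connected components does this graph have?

1

{0, 1, 2, 3, 4, 5, 6, 7, 8} are all mutually reachable — one SCC of size 9.
That gives 1 strongly connected component.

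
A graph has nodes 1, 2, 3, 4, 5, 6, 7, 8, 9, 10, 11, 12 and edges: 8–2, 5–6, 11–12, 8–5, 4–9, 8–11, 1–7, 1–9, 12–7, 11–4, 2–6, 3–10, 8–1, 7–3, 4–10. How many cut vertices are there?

1

Removing 8 increases the component count from 1 to 2, so 8 is a cut vertex.
By contrast removing 1 leaves 1 component; it is not a cut vertex. No other vertex is a cut vertex either.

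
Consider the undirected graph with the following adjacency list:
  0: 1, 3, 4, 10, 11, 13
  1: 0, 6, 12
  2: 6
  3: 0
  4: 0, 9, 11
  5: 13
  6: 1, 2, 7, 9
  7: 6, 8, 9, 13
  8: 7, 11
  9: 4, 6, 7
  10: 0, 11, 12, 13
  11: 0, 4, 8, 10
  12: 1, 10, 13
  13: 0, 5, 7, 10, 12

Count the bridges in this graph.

3

The edges on the cycle 0-10-12-1-0 are not bridges since each lies on that cycle.
But removing 2-6 disconnects 2 from 6; removing 3-0 disconnects 3 from 0; removing 13-5 disconnects 13 from 5 — these are bridges.
That makes 3 bridges.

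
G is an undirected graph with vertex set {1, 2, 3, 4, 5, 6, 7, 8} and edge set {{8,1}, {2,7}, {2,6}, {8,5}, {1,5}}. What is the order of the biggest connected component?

3

4 is isolated — a component by itself.
3 is isolated — a component by itself.
Starting from 2 we can reach 2, 6, 7. That is one component of size 3.
Starting from 1 we can reach 1, 5, 8. That is one component of size 3.
The largest has 3 vertices.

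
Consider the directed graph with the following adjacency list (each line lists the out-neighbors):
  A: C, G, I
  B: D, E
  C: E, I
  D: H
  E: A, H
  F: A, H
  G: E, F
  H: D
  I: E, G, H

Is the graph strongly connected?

No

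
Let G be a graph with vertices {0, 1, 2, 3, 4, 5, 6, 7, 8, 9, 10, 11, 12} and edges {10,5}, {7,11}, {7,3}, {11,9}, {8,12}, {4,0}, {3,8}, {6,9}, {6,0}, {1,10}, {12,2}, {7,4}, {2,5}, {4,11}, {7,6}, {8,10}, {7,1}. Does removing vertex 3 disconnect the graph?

Deleting 3 leaves 1 component (was 1) (its neighbors 7, 8 remain connected to each other), so 3 is not a cut vertex.

No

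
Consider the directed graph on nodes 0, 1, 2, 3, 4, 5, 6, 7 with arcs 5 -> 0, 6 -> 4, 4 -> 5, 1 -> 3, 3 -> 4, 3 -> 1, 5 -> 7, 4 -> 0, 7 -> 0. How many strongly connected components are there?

7

{1, 3} are all mutually reachable — one SCC of size 2.
{6} is an SCC by itself.
{0} is an SCC by itself.
{2} is an SCC by itself.
{7} is an SCC by itself.
(and 2 more singleton SCCs)
That gives 7 strongly connected components.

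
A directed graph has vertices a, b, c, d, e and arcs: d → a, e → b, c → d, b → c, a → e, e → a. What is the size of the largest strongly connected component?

5

{a, b, c, d, e} are all mutually reachable — one SCC of size 5.
The largest has 5 vertices.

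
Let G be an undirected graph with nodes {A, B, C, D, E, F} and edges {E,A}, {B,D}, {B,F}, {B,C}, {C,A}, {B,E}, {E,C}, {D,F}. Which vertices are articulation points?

Removing B increases the component count from 1 to 2, so B is a cut vertex.
By contrast removing D leaves 1 component; it is not a cut vertex. No other vertex is a cut vertex either.

B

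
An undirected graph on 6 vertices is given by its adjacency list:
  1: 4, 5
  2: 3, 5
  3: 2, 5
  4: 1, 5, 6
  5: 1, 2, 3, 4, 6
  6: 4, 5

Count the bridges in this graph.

0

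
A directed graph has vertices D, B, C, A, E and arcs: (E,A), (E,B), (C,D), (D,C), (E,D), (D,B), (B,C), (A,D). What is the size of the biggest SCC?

3

{B, C, D} are all mutually reachable — one SCC of size 3.
{E} is an SCC by itself.
{A} is an SCC by itself.
The largest has 3 vertices.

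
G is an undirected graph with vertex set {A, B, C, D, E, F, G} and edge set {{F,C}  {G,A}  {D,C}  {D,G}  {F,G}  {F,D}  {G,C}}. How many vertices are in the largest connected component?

B is isolated — a component by itself.
E is isolated — a component by itself.
Starting from A we can reach A, C, D, F, G. That is one component of size 5.
The largest has 5 vertices.

5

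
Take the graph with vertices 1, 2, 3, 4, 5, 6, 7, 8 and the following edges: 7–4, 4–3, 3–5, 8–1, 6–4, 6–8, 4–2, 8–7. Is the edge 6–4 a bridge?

No

After removing 6–4, the path 6-8-7-4 still connects them, so the edge is not a bridge.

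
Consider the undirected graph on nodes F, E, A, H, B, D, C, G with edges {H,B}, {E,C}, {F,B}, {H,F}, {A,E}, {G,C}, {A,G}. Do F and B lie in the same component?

From F we can reach B, F, H, which includes B.

Yes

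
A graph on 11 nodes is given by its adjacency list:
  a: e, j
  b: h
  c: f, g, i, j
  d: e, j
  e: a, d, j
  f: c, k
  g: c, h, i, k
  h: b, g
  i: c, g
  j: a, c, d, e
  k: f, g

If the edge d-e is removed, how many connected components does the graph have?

1

d and e are still connected via d-j-e, so the component count stays at 1.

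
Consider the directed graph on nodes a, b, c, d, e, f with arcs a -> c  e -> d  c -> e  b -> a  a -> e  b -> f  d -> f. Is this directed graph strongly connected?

There is no directed path from a to b, so the graph is not strongly connected.

No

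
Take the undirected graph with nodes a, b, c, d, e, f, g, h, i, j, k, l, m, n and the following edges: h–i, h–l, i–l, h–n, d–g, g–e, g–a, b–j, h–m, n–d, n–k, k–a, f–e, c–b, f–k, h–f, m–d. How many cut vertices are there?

2

Removing b increases the component count from 2 to 3, so b is a cut vertex.
Removing h increases the component count from 2 to 3, so h is a cut vertex.
By contrast removing m leaves 2 components; it is not a cut vertex. No other vertex is a cut vertex either.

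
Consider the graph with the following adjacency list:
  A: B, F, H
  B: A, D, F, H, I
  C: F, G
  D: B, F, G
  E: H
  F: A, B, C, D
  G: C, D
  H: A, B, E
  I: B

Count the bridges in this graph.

The edges on the cycle A-H-B-D-F-A are not bridges since each lies on that cycle.
But removing I-B disconnects I from B; removing H-E disconnects H from E — these are bridges.
That makes 2 bridges.

2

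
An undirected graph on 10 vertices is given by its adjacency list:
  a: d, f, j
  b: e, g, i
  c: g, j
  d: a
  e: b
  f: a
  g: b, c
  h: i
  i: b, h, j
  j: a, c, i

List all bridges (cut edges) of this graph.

a-d, a-f, a-j, b-e, h-i

The edges on the cycle g-c-j-i-b-g are not bridges since each lies on that cycle.
But removing h-i disconnects h from i; removing j-a disconnects j from a; removing b-e disconnects b from e; removing a-f disconnects a from f — these are bridges.
In total 5 edges are bridges.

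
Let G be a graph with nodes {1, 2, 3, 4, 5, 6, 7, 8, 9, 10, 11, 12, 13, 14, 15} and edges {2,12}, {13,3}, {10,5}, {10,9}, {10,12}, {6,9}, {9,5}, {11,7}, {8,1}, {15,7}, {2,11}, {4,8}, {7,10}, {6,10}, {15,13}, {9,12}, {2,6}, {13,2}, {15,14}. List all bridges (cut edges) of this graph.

The edges on the cycle 2-11-7-10-9-12-2 are not bridges since each lies on that cycle.
But removing 8–1 disconnects 8 from 1; removing 4–8 disconnects 4 from 8; removing 15–14 disconnects 15 from 14; removing 13–3 disconnects 13 from 3 — these are bridges.

1-8, 13-3, 14-15, 4-8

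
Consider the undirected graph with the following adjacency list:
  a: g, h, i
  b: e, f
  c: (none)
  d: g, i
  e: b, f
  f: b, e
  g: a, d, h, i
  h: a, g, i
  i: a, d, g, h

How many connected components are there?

3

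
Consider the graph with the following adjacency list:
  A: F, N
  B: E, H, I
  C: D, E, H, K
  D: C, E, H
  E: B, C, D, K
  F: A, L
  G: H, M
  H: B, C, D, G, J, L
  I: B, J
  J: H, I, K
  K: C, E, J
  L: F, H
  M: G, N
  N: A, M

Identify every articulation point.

H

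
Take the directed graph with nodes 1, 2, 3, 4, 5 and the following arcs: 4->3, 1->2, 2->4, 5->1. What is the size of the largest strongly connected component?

{3} is an SCC by itself.
{4} is an SCC by itself.
{2} is an SCC by itself.
{1} is an SCC by itself.
{5} is an SCC by itself.
The largest has 1 vertex.

1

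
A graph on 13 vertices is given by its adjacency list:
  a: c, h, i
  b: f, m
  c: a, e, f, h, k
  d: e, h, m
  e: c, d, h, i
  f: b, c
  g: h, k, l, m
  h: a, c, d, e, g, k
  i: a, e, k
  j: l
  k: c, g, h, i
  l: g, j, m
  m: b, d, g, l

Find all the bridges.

j-l

The edges on the cycle h-k-c-a-h are not bridges since each lies on that cycle.
But removing j-l disconnects j from l — this is a bridge.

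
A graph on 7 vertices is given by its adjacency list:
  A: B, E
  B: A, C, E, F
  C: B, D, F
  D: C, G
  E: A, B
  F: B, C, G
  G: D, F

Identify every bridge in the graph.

none

The edges on the cycle B-E-A-B are not bridges since each lies on that cycle.
Every edge lies on some cycle, so there are no bridges.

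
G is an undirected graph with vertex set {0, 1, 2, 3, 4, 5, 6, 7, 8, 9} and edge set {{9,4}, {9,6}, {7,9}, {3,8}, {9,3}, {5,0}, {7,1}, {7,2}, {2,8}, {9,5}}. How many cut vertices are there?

3

Removing 5 increases the component count from 1 to 2, so 5 is a cut vertex.
Removing 7 increases the component count from 1 to 2, so 7 is a cut vertex.
Removing 9 increases the component count from 1 to 4, so 9 is a cut vertex.
By contrast removing 8 leaves 1 component; it is not a cut vertex. No other vertex is a cut vertex either.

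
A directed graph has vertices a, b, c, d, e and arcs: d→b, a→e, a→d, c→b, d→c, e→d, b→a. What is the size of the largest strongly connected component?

5

{a, b, c, d, e} are all mutually reachable — one SCC of size 5.
The largest has 5 vertices.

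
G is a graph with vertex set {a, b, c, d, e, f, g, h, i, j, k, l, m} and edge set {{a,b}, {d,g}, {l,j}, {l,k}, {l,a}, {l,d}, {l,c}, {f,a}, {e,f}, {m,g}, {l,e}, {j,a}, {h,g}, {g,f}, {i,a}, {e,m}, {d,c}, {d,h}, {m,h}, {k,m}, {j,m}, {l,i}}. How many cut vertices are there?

Removing a increases the component count from 1 to 2, so a is a cut vertex.
By contrast removing g leaves 1 component; it is not a cut vertex. No other vertex is a cut vertex either.

1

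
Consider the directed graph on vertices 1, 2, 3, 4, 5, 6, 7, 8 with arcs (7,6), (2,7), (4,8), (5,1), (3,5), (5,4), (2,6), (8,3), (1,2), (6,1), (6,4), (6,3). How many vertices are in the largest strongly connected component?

{1, 2, 3, 4, 5, 6, 7, 8} are all mutually reachable — one SCC of size 8.
The largest has 8 vertices.

8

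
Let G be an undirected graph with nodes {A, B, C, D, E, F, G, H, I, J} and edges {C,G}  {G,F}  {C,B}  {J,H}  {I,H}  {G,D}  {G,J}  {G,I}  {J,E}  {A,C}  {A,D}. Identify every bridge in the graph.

B-C, E-J, F-G

The edges on the cycle G-I-H-J-G are not bridges since each lies on that cycle.
But removing E-J disconnects E from J; removing G-F disconnects G from F; removing C-B disconnects C from B — these are bridges.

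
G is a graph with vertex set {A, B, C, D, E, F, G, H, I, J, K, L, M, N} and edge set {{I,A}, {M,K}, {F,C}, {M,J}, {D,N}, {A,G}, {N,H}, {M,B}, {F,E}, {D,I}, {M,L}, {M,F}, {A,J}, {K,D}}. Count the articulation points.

5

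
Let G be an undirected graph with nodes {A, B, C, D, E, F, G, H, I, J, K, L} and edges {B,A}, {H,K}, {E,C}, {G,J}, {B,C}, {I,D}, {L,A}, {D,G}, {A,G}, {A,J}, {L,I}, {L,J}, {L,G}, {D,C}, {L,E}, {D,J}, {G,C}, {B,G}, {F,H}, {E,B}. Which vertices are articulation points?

H

Removing H increases the component count from 2 to 3, so H is a cut vertex.
By contrast removing K leaves 2 components; it is not a cut vertex. No other vertex is a cut vertex either.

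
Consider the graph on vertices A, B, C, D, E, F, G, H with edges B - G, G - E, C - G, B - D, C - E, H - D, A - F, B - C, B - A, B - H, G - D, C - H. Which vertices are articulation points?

A, B

Removing A increases the component count from 1 to 2, so A is a cut vertex.
Removing B increases the component count from 1 to 2, so B is a cut vertex.
By contrast removing H leaves 1 component; it is not a cut vertex. No other vertex is a cut vertex either.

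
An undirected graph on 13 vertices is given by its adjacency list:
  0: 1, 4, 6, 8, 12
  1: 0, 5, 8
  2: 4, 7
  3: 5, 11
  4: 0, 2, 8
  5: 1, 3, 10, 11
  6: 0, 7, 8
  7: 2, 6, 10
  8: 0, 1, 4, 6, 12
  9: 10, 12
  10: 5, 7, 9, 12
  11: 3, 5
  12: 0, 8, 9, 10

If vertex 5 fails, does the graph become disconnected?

Yes

Deleting 5 raises the number of components from 1 to 2, so 5 is a cut vertex.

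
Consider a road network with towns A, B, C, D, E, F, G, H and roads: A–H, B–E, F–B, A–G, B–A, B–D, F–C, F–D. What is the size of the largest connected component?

8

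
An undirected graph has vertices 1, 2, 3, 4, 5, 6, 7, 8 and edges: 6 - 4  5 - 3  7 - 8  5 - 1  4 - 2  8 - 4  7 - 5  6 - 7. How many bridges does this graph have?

4

The edges on the cycle 6-7-8-4-6 are not bridges since each lies on that cycle.
But removing 5 - 1 disconnects 5 from 1; removing 7 - 5 disconnects 7 from 5; removing 5 - 3 disconnects 5 from 3; removing 4 - 2 disconnects 4 from 2 — these are bridges.
That makes 4 bridges.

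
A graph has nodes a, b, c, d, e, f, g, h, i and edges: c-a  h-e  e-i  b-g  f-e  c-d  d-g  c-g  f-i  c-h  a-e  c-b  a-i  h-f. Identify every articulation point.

c

Removing c increases the component count from 1 to 2, so c is a cut vertex.
By contrast removing i leaves 1 component; it is not a cut vertex. No other vertex is a cut vertex either.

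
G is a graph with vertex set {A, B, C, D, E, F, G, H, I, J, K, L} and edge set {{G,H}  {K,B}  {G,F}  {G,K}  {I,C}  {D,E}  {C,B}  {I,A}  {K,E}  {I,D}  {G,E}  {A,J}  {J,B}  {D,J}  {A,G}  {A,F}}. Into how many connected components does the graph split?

2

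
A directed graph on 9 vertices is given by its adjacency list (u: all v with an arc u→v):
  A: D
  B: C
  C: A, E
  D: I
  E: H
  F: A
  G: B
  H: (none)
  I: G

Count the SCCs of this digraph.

{A, B, C, D, G, I} are all mutually reachable — one SCC of size 6.
{F} is an SCC by itself.
{E} is an SCC by itself.
{H} is an SCC by itself.
That gives 4 strongly connected components.

4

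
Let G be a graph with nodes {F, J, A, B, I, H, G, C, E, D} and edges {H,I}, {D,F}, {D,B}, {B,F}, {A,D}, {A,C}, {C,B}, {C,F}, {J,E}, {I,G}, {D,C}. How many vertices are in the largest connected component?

5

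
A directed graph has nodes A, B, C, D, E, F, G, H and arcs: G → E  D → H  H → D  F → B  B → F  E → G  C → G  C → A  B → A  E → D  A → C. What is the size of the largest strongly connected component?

{E, G} are all mutually reachable — one SCC of size 2.
{D, H} are all mutually reachable — one SCC of size 2.
{B, F} are all mutually reachable — one SCC of size 2.
{A, C} are all mutually reachable — one SCC of size 2.
The largest has 2 vertices.

2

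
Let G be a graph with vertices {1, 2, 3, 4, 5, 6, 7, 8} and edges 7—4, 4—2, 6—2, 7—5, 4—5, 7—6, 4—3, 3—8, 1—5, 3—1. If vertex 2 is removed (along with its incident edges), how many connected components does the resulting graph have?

1

With 2 gone, the remaining components are: {1, 3, 4, 5, 6, 7, 8}.
That is 1 component.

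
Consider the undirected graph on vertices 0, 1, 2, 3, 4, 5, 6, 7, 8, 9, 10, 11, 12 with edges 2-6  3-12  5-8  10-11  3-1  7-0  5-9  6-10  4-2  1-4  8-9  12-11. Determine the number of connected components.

Starting from 0 we can reach 0, 7. That is one component of size 2.
Starting from 5 we can reach 5, 8, 9. That is one component of size 3.
Starting from 1 we can reach 1, 2, 3, 4, 6, 10, 11, 12. That is one component of size 8.
Total: 3 components.

3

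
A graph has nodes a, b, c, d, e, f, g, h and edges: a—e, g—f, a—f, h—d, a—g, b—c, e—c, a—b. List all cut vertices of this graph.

a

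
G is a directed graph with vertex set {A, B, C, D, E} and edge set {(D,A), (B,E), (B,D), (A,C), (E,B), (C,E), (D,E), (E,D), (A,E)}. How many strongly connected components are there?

{A, B, C, D, E} are all mutually reachable — one SCC of size 5.
That gives 1 strongly connected component.

1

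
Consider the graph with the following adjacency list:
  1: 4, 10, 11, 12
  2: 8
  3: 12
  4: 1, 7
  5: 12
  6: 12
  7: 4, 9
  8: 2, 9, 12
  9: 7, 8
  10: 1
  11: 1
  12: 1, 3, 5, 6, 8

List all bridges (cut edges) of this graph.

The edges on the cycle 8-12-1-4-7-9-8 are not bridges since each lies on that cycle.
But removing 10-1 disconnects 10 from 1; removing 12-5 disconnects 12 from 5; removing 1-11 disconnects 1 from 11; removing 12-3 disconnects 12 from 3 — these are bridges.
In total 6 edges are bridges.

1-10, 1-11, 12-3, 12-5, 12-6, 2-8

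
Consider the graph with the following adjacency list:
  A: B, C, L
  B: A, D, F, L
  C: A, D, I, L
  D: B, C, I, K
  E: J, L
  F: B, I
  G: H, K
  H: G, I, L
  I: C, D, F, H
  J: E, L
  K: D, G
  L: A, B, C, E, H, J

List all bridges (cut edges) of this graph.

none

The edges on the cycle L-J-E-L are not bridges since each lies on that cycle.
Every edge lies on some cycle, so there are no bridges.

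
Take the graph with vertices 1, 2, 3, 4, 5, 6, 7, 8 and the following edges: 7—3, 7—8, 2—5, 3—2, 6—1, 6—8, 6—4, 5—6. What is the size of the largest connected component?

Starting from 1 we can reach 1, 2, 3, 4, 5, 6, 7, 8. That is one component of size 8.
The largest has 8 vertices.

8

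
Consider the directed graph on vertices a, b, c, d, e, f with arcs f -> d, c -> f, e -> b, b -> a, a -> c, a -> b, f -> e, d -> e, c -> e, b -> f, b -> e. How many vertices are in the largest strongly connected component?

{a, b, c, d, e, f} are all mutually reachable — one SCC of size 6.
The largest has 6 vertices.

6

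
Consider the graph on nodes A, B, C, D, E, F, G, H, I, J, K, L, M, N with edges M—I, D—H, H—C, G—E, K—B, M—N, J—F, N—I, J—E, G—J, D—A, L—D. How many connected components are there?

4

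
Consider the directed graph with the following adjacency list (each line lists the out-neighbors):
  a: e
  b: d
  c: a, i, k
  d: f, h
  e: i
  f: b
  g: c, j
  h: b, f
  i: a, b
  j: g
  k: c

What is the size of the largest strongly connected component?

4

{b, d, f, h} are all mutually reachable — one SCC of size 4.
{a, e, i} are all mutually reachable — one SCC of size 3.
{c, k} are all mutually reachable — one SCC of size 2.
{g, j} are all mutually reachable — one SCC of size 2.
The largest has 4 vertices.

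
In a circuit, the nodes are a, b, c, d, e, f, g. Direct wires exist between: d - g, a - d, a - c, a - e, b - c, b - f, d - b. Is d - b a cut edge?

No

After removing d - b, the path d-a-c-b still connects them, so the edge is not a bridge.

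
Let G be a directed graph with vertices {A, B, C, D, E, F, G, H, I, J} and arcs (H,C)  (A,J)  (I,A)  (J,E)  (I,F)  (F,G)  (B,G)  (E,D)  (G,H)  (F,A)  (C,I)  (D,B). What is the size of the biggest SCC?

{A, B, C, D, E, F, G, H, I, J} are all mutually reachable — one SCC of size 10.
The largest has 10 vertices.

10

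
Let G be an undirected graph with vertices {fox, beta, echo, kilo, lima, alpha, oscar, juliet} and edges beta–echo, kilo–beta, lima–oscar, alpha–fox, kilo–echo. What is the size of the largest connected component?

juliet is isolated — a component by itself.
Starting from lima we can reach lima, oscar. That is one component of size 2.
Starting from fox we can reach fox, alpha. That is one component of size 2.
Starting from beta we can reach beta, echo, kilo. That is one component of size 3.
The largest has 3 vertices.

3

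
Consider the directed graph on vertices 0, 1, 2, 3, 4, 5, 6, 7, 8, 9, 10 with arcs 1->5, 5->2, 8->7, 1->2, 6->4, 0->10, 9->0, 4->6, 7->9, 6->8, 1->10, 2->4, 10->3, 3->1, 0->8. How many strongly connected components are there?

1

{0, 1, 2, 3, 4, 5, 6, 7, 8, 9, 10} are all mutually reachable — one SCC of size 11.
That gives 1 strongly connected component.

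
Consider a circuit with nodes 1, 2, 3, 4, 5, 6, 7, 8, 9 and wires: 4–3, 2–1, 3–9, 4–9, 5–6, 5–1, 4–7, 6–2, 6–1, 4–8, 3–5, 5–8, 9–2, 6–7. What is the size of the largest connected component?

9

Starting from 1 we can reach 1, 2, 3, 4, 5, 6, 7, 8, 9. That is one component of size 9.
The largest has 9 vertices.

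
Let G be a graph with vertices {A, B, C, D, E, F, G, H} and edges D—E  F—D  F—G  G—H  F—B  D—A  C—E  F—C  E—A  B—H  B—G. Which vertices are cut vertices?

F

Removing F increases the component count from 1 to 2, so F is a cut vertex.
By contrast removing H leaves 1 component; it is not a cut vertex. No other vertex is a cut vertex either.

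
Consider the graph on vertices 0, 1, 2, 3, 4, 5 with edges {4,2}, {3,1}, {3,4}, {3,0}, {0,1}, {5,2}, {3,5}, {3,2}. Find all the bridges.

none

The edges on the cycle 3-0-1-3 are not bridges since each lies on that cycle.
Every edge lies on some cycle, so there are no bridges.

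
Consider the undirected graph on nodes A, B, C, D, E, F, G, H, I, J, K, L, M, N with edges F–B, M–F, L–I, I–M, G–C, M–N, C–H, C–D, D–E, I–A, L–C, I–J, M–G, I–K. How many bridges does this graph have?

The edges on the cycle L-I-M-G-C-L are not bridges since each lies on that cycle.
But removing D–C disconnects D from C; removing N–M disconnects N from M; removing F–B disconnects F from B; removing I–J disconnects I from J — these are bridges.
In total 9 edges are bridges.

9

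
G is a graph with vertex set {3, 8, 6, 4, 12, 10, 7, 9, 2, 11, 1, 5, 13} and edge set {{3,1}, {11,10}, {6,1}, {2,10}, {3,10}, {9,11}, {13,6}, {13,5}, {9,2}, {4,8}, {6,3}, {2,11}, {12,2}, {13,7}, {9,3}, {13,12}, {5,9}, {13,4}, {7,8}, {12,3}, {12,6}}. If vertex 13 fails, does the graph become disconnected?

Yes

Deleting 13 raises the number of components from 1 to 2, so 13 is a cut vertex.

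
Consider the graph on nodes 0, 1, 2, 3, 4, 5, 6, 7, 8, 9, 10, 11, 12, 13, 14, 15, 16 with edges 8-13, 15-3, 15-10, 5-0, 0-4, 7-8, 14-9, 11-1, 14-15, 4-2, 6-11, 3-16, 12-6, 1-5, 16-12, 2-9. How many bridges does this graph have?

3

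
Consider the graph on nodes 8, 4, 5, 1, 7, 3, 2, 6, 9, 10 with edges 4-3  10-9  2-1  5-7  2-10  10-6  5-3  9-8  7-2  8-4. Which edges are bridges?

1-2, 10-6

The edges on the cycle 5-7-2-10-9-8-4-3-5 are not bridges since each lies on that cycle.
But removing 6-10 disconnects 6 from 10; removing 1-2 disconnects 1 from 2 — these are bridges.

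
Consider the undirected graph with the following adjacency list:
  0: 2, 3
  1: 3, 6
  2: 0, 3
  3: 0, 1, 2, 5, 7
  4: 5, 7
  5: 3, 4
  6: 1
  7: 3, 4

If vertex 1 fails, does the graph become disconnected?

Deleting 1 raises the number of components from 1 to 2, so 1 is a cut vertex.

Yes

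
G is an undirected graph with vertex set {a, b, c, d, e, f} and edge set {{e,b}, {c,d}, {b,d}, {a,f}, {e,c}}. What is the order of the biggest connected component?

4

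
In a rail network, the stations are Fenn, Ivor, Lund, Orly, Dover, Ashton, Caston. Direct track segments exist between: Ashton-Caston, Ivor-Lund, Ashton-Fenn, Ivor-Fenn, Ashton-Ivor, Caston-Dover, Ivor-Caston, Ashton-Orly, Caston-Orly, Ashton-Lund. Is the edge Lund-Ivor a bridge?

After removing Lund-Ivor, the path Lund-Ashton-Ivor still connects them, so the edge is not a bridge.

No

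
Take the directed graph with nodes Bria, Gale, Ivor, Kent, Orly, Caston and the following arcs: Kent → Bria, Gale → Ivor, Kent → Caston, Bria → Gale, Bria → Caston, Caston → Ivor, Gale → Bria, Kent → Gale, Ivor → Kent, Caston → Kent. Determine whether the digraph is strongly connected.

No

There is no directed path from Orly to Ivor, so the graph is not strongly connected.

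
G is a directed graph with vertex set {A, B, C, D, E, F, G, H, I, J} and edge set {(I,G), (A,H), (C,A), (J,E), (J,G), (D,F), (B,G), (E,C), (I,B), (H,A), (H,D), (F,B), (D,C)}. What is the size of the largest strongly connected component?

4

{A, C, D, H} are all mutually reachable — one SCC of size 4.
{B} is an SCC by itself.
{G} is an SCC by itself.
{F} is an SCC by itself.
{J} is an SCC by itself.
(and 2 more singleton SCCs)
The largest has 4 vertices.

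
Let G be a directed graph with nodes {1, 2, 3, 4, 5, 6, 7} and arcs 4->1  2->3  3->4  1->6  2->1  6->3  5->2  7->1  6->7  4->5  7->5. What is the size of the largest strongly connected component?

7

{1, 2, 3, 4, 5, 6, 7} are all mutually reachable — one SCC of size 7.
The largest has 7 vertices.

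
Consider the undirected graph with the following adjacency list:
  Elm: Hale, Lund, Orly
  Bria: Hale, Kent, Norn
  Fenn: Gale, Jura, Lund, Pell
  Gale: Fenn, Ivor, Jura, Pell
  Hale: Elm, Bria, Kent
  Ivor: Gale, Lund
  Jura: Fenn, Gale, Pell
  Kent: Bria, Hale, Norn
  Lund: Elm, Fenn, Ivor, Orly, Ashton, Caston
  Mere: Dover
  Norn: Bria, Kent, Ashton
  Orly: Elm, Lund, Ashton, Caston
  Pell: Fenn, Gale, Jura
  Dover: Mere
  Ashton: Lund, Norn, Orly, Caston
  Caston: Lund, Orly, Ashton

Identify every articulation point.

Lund

Removing Lund increases the component count from 2 to 3, so Lund is a cut vertex.
By contrast removing Dover leaves 2 components; it is not a cut vertex. No other vertex is a cut vertex either.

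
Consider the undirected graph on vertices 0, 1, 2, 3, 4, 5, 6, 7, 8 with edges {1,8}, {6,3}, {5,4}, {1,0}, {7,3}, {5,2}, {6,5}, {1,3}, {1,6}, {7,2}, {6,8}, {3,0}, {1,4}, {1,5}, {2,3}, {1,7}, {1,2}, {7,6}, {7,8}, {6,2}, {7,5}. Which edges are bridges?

none

The edges on the cycle 1-7-3-0-1 are not bridges since each lies on that cycle.
Every edge lies on some cycle, so there are no bridges.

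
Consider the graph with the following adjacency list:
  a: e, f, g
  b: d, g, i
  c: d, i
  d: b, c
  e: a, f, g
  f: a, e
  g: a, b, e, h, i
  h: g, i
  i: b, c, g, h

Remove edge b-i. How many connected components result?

b and i are still connected via b-g-i, so the component count stays at 1.

1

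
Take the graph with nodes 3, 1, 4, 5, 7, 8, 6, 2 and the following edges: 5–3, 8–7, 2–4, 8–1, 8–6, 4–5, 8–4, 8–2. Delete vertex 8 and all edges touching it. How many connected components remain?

4

With 8 gone, the remaining components are: {1}; {6}; {7}; {2, 3, 4, 5}.
That is 4 components.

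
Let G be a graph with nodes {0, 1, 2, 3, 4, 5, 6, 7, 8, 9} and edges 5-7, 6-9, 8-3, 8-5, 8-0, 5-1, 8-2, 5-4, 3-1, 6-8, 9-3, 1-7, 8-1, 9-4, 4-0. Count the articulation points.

Removing 8 increases the component count from 1 to 2, so 8 is a cut vertex.
By contrast removing 4 leaves 1 component; it is not a cut vertex. No other vertex is a cut vertex either.

1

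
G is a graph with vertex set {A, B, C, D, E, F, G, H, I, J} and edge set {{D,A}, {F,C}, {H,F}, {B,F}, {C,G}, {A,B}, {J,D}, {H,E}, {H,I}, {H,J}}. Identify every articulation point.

C, F, H

Removing C increases the component count from 1 to 2, so C is a cut vertex.
Removing F increases the component count from 1 to 2, so F is a cut vertex.
Removing H increases the component count from 1 to 3, so H is a cut vertex.
By contrast removing I leaves 1 component; it is not a cut vertex. No other vertex is a cut vertex either.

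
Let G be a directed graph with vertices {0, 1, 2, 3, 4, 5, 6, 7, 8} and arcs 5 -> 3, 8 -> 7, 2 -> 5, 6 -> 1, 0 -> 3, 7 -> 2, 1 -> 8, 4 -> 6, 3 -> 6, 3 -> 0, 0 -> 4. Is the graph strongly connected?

Yes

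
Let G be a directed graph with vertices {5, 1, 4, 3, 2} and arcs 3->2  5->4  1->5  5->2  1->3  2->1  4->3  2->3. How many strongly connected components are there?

1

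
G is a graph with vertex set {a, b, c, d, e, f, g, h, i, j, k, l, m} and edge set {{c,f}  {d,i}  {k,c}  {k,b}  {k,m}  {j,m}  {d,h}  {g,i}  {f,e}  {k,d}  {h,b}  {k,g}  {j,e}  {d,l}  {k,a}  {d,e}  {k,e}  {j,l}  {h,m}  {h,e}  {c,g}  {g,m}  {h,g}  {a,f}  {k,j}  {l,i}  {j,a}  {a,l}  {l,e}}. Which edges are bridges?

none

The edges on the cycle d-h-e-d are not bridges since each lies on that cycle.
Every edge lies on some cycle, so there are no bridges.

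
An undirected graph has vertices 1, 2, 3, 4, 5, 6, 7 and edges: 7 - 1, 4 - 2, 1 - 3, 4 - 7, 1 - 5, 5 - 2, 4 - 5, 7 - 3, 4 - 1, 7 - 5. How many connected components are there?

2

6 is isolated — a component by itself.
Starting from 1 we can reach 1, 2, 3, 4, 5, 7. That is one component of size 6.
Total: 2 components.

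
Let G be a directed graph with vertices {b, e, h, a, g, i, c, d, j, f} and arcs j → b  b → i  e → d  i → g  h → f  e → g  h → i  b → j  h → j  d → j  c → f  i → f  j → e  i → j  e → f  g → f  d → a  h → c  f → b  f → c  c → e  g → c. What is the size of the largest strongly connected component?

{b, c, d, e, f, g, i, j} are all mutually reachable — one SCC of size 8.
{a} is an SCC by itself.
{h} is an SCC by itself.
The largest has 8 vertices.

8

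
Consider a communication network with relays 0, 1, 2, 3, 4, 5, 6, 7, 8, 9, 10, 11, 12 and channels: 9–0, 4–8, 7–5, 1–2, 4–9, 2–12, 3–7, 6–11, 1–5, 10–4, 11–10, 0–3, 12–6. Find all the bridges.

The edges on the cycle 1-2-12-6-11-10-4-9-0-3-7-5-1 are not bridges since each lies on that cycle.
But removing 8–4 disconnects 8 from 4 — this is a bridge.

4-8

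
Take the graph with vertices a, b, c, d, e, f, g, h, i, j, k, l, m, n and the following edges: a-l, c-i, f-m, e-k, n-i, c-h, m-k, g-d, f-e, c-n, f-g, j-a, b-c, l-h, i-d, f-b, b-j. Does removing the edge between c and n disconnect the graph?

After removing c-n, the path c-i-n still connects them, so the edge is not a bridge.

No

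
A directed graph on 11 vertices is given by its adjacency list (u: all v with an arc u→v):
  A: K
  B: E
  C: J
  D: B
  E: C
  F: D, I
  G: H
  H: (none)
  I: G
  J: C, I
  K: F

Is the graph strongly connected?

There is no directed path from J to D, so the graph is not strongly connected.

No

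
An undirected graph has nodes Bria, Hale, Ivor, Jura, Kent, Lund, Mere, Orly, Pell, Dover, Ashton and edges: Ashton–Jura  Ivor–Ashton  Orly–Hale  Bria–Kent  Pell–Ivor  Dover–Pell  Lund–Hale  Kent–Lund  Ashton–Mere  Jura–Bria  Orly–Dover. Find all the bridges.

Ashton-Mere

The edges on the cycle Orly-Dover-Pell-Ivor-Ashton-Jura-Bria-Kent-Lund-Hale-Orly are not bridges since each lies on that cycle.
But removing Mere–Ashton disconnects Mere from Ashton — this is a bridge.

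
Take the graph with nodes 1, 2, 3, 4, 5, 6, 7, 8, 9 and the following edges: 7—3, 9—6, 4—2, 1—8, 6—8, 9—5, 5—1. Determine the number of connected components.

Starting from 2 we can reach 2, 4. That is one component of size 2.
Starting from 3 we can reach 3, 7. That is one component of size 2.
Starting from 1 we can reach 1, 5, 6, 8, 9. That is one component of size 5.
Total: 3 components.

3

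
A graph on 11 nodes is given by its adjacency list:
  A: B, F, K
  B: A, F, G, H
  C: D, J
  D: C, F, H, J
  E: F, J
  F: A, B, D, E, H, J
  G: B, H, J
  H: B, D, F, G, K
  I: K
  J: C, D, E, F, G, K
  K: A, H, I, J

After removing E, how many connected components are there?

1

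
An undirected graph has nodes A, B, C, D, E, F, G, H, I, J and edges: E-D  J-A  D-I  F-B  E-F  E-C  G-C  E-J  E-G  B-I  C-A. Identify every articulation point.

Removing E increases the component count from 2 to 3, so E is a cut vertex.
By contrast removing G leaves 2 components; it is not a cut vertex. No other vertex is a cut vertex either.

E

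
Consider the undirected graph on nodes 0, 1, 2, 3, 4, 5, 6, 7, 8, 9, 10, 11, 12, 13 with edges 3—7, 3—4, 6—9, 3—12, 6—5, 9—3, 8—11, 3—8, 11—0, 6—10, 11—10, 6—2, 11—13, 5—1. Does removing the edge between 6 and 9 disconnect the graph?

No

After removing 6—9, the path 6-10-11-8-3-9 still connects them, so the edge is not a bridge.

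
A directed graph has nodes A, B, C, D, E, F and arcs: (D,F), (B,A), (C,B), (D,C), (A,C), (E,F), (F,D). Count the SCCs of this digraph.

3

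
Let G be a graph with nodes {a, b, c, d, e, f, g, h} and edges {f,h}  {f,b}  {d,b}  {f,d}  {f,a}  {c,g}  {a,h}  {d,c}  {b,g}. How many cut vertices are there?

1

Removing f increases the component count from 2 to 3, so f is a cut vertex.
By contrast removing c leaves 2 components; it is not a cut vertex. No other vertex is a cut vertex either.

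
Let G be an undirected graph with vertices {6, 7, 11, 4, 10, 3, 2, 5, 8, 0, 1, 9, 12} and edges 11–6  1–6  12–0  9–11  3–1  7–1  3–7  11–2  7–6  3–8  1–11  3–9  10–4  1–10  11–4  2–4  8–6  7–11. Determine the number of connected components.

5 is isolated — a component by itself.
Starting from 0 we can reach 0, 12. That is one component of size 2.
Starting from 1 we can reach 1, 2, 3, 4, 6, 7, 8, 9, 10, 11. That is one component of size 10.
Total: 3 components.

3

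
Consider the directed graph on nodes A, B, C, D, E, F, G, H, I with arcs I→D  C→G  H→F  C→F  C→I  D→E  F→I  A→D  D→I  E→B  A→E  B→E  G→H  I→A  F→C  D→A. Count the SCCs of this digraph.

3

{C, F, G, H} are all mutually reachable — one SCC of size 4.
{A, D, I} are all mutually reachable — one SCC of size 3.
{B, E} are all mutually reachable — one SCC of size 2.
That gives 3 strongly connected components.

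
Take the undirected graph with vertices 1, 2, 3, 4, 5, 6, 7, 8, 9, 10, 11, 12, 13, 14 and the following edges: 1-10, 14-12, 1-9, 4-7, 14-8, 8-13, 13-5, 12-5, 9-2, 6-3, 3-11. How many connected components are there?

4

Starting from 4 we can reach 4, 7. That is one component of size 2.
Starting from 3 we can reach 3, 6, 11. That is one component of size 3.
Starting from 1 we can reach 1, 2, 9, 10. That is one component of size 4.
Starting from 5 we can reach 5, 8, 12, 13, 14. That is one component of size 5.
Total: 4 components.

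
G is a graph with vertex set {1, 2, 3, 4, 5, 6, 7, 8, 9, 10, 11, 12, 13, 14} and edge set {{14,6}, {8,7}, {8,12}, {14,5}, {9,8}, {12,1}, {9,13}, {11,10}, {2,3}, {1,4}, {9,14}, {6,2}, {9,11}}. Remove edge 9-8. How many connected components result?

2

Before removal there is 1 component.
9-8 is a bridge — removing it separates 9's side from 8's side.
After removal: 2 components.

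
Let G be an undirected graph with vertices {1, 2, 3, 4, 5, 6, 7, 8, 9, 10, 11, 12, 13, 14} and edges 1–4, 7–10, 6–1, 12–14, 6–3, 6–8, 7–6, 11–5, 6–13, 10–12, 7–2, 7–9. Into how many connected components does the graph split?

Starting from 5 we can reach 5, 11. That is one component of size 2.
Starting from 1 we can reach 1, 2, 3, 4, 6, 7, 8, 9, 10, 12, 13, 14. That is one component of size 12.
Total: 2 components.

2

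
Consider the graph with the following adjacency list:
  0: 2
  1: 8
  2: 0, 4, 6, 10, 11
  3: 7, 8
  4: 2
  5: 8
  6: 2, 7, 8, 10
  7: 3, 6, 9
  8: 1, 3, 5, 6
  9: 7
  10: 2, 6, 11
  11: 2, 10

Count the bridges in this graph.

5

The edges on the cycle 8-6-7-3-8 are not bridges since each lies on that cycle.
But removing 8-5 disconnects 8 from 5; removing 7-9 disconnects 7 from 9; removing 1-8 disconnects 1 from 8; removing 4-2 disconnects 4 from 2 — these are bridges.
In total 5 edges are bridges.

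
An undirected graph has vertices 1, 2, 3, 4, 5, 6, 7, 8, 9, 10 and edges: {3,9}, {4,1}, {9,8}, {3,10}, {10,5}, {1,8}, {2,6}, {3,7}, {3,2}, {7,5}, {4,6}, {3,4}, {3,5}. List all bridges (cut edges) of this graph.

The edges on the cycle 3-2-6-4-3 are not bridges since each lies on that cycle.
Every edge lies on some cycle, so there are no bridges.

none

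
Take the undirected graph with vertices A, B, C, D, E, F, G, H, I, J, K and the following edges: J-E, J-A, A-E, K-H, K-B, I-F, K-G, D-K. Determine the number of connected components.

C is isolated — a component by itself.
Starting from F we can reach F, I. That is one component of size 2.
Starting from A we can reach A, E, J. That is one component of size 3.
Starting from B we can reach B, D, G, H, K. That is one component of size 5.
Total: 4 components.

4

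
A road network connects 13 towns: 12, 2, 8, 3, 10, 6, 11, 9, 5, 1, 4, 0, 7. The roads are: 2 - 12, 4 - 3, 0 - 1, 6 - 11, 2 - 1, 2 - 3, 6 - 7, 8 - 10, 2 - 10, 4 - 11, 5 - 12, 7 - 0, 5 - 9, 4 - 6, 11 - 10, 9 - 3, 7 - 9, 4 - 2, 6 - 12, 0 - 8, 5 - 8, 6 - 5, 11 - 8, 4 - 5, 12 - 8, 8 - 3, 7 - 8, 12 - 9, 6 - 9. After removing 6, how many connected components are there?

1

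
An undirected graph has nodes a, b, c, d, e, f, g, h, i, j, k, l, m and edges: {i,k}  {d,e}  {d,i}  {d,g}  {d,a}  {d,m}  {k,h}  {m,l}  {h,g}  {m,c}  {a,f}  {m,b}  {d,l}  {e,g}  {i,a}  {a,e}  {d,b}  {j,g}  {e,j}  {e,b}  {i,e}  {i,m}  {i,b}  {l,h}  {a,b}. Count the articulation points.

Removing a increases the component count from 1 to 2, so a is a cut vertex.
Removing m increases the component count from 1 to 2, so m is a cut vertex.
By contrast removing h leaves 1 component; it is not a cut vertex. No other vertex is a cut vertex either.

2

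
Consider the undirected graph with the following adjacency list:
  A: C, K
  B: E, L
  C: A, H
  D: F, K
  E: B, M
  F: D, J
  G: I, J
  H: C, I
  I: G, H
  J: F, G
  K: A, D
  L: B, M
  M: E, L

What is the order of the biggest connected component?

Starting from B we can reach B, E, L, M. That is one component of size 4.
Starting from A we can reach A, C, D, F, G, H, I, J, K. That is one component of size 9.
The largest has 9 vertices.

9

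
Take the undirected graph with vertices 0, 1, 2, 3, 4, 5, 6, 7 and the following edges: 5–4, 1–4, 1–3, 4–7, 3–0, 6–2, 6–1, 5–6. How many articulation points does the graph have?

Removing 1 increases the component count from 1 to 2, so 1 is a cut vertex.
Removing 3 increases the component count from 1 to 2, so 3 is a cut vertex.
Removing 4 increases the component count from 1 to 2, so 4 is a cut vertex.
Likewise 6 is a cut vertex.
By contrast removing 2 leaves 1 component; it is not a cut vertex. No other vertex is a cut vertex either.

4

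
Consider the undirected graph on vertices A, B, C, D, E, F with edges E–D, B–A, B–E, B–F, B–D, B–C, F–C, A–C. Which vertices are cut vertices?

Removing B increases the component count from 1 to 2, so B is a cut vertex.
By contrast removing F leaves 1 component; it is not a cut vertex. No other vertex is a cut vertex either.

B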